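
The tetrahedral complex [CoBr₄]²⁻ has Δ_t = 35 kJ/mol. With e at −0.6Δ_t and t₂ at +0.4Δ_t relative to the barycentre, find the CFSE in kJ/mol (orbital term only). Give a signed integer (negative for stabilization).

-42

Each Br⁻ contributes -1; 4 × (-1) = -4. With overall charge -2, Co is in the +2 oxidation state.
Group 9 minus oxidation state +2 gives a d⁷ configuration for Co²⁺.
Tetrahedral fields are weak (Δₜ ≈ 4/9 Δₒ), so electrons fill high-spin.
Electron filling gives e⁴ t₂³.
CFSE(orbital) = 4×(-0.6Δ_t) + 3×(0.4Δ_t) = -1.2Δ_t; with Δ_t = 35 kJ/mol that is -42 kJ/mol.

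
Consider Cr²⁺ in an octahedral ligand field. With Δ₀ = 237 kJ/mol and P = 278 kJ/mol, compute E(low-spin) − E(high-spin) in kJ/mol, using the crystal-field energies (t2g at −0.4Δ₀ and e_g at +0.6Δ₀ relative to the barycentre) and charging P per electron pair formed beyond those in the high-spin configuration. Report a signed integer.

Cr is in group 6, so Cr²⁺ is d⁴ (6 − 2 = 4).
In the high-spin limit (t2g^3 e_g^1) the orbital term is -0.6Δ₀ = -142 kJ/mol, with no excess pairing.
Low-spin t2g^4 e_g^0 gives -1.6Δ₀ = -379 kJ/mol, but forming 1 extra pair costs 1P = 278 kJ/mol, so E(LS) = -379 + 278 = -101 kJ/mol.
Thus E(LS) − E(HS) = 41 kJ/mol.

41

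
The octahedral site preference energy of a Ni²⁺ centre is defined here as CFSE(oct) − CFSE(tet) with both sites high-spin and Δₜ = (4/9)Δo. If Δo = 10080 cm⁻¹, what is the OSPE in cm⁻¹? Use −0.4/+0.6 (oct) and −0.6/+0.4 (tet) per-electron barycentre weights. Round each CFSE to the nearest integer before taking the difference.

-8512

Ni is in group 10, so Ni²⁺ is d⁸ (10 − 2 = 8).
Octahedral (high-spin): t₂g⁶ eg², CFSE = 6(−0.4) + 2(+0.6) = -1.2Δo = -1.2 × 10080 = -12096 cm⁻¹.
In a tetrahedral site the filling is e⁴ t₂⁴: CFSE(tet) = -0.8Δₜ = -0.8 × (4/9)(10080) = -3584 cm⁻¹.
Subtracting, OSPE = -12096 − (-3584) = -8512 cm⁻¹.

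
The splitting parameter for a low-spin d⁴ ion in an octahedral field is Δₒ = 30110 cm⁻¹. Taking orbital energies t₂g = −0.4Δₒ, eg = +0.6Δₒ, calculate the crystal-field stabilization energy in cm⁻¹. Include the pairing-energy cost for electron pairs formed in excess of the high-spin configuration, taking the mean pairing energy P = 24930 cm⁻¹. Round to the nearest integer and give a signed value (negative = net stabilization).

-23246

Electron filling gives t₂g⁴ eg⁰.
The orbital stabilization is -1.6Δₒ = -1.6 × 30110 = -48176 cm⁻¹.
High-spin d⁴ would be t₂g³ eg¹ with 0 pairs; low-spin has 1, so 1 excess pair costs +1P = +24930 cm⁻¹.
Net CFSE = -48176 + 24930 = -23246 cm⁻¹.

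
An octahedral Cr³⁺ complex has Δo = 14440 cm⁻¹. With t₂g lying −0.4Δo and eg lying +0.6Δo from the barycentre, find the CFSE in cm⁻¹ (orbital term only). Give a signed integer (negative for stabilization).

-17328

Cr³⁺: group 6, so d-count = 6 − 3 = 3.
The d³ electrons fill as t₂g³ eg⁰.
Orbital CFSE = 3(-0.4) + 0(0.6) = -1.2Δo = -1.2 × 14440 = -17328 cm⁻¹.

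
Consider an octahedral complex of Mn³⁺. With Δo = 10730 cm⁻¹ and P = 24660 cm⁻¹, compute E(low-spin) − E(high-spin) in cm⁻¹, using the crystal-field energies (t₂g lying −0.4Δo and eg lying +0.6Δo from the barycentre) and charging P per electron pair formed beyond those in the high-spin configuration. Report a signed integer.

Mn sits in group 7; removing 3 electrons leaves Mn³⁺ with 7 − 3 = 4 d electrons.
High-spin d⁴ fills as t₂g³ eg¹ with CFSE 3(−0.4) + 1(+0.6) = -0.6Δo = -6438 cm⁻¹.
For low-spin the configuration is t₂g⁴ eg⁰: orbital energy -1.6 × 10730 = -17168 cm⁻¹, and 1 additional pair relative to high-spin adds 24660 cm⁻¹, giving 7492 cm⁻¹.
The difference is 7492 − (-6438) = 13930 cm⁻¹, so high-spin lies lower.

13930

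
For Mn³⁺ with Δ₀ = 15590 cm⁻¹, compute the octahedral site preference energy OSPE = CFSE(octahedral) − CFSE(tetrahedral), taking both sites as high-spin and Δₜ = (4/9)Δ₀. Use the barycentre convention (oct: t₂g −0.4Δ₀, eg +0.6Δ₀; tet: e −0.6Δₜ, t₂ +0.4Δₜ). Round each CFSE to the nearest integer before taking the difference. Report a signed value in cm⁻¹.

-6582

Mn is in group 7, so Mn³⁺ is d⁴ (7 − 3 = 4).
In an octahedral site d⁴ (HS) is t₂g³ eg¹, giving CFSE(oct) = -0.6Δ₀ = -9354 cm⁻¹.
Tetrahedral e² t₂² gives -0.4Δₜ = -0.4 × (4/9) × 15590 = -2772 cm⁻¹.
OSPE = -9354 − (-2772) = -6582 cm⁻¹.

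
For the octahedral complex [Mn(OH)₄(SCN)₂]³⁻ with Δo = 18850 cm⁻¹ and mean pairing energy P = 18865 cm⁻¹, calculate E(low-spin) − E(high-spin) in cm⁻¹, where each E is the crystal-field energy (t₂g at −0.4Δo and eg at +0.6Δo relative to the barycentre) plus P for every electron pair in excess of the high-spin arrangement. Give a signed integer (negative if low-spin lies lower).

15

Ligand charges: 4×(-1) from OH⁻ and 2×(-1) from SCN⁻ sum to -6; with overall charge -3, Mn is +3.
Group 7 minus oxidation state +3 gives a d⁴ configuration for Mn³⁺.
High-spin d⁴ fills as t₂g³ eg¹ with CFSE 3(−0.4) + 1(+0.6) = -0.6Δo = -11310 cm⁻¹.
Low-spin t₂g⁴ eg⁰ gives -1.6Δo = -30160 cm⁻¹, but forming 1 extra pair costs 1P = 18865 cm⁻¹, so E(LS) = -30160 + 18865 = -11295 cm⁻¹.
E(LS) − E(HS) = -11295 − (-11310) = 15 cm⁻¹.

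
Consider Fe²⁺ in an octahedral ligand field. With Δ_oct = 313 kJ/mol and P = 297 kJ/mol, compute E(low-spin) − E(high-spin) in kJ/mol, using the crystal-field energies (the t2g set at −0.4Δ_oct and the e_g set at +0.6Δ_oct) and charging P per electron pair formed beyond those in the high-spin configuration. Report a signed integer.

-32

Fe is in group 8, so Fe²⁺ is d⁶ (8 − 2 = 6).
High-spin: t2g^4 e_g^2, CFSE = -0.4Δ_oct = -125 kJ/mol.
For low-spin the configuration is t2g^6 e_g^0: orbital energy -2.4 × 313 = -751 kJ/mol, and 2 additional pairs relative to high-spin add 594 kJ/mol, giving -157 kJ/mol.
Thus E(LS) − E(HS) = -32 kJ/mol.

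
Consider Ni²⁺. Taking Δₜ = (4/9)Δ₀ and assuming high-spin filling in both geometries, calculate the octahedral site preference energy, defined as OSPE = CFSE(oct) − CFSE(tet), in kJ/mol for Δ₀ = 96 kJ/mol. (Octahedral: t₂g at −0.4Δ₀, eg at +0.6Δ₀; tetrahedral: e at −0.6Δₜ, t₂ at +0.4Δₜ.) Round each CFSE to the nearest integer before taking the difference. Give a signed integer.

Group 10 minus oxidation state +2 gives a d⁸ configuration for Ni²⁺.
Octahedral (high-spin): t2g^6 e_g^2, CFSE = 6(−0.4) + 2(+0.6) = -1.2Δ₀ = -1.2 × 96 = -115 kJ/mol.
Tetrahedral e^4 t2^4 gives -0.8Δₜ = -0.8 × (4/9) × 96 = -34 kJ/mol.
OSPE = CFSE(oct) − CFSE(tet) = -115 − (-34) = -81 kJ/mol.

-81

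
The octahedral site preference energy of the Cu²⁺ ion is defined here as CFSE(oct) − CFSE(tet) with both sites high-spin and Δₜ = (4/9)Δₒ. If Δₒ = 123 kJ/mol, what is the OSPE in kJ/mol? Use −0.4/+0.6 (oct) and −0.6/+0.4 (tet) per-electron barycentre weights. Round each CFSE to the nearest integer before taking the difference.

Cu is in group 11, so Cu²⁺ is d⁹ (11 − 2 = 9).
Octahedral high-spin t₂g⁶ eg³: CFSE = -0.6 × 123 = -74 kJ/mol.
Tetrahedral e⁴ t₂⁵ gives -0.4Δₜ = -0.4 × (4/9) × 123 = -22 kJ/mol.
OSPE = -74 − (-22) = -52 kJ/mol.

-52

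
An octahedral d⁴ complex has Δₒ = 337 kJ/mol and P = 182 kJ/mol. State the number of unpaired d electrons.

2

Δₒ > P, so pairing is preferred: the ground state is low-spin.
That gives t₂g⁴ eg⁰.
Unpaired electrons: 2.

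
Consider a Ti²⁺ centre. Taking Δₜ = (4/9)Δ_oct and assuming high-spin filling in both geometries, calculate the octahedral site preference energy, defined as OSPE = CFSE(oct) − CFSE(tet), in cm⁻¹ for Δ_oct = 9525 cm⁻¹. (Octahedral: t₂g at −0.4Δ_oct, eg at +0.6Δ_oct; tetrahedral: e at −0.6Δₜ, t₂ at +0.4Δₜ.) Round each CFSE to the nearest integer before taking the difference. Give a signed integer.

-2540

Group 4 minus oxidation state +2 gives a d² configuration for Ti²⁺.
Octahedral high-spin t₂g² eg⁰: CFSE = -0.8 × 9525 = -7620 cm⁻¹.
Tetrahedral e² t₂⁰ gives -1.2Δₜ = -1.2 × (4/9) × 9525 = -5080 cm⁻¹.
OSPE = CFSE(oct) − CFSE(tet) = -7620 − (-5080) = -2540 cm⁻¹.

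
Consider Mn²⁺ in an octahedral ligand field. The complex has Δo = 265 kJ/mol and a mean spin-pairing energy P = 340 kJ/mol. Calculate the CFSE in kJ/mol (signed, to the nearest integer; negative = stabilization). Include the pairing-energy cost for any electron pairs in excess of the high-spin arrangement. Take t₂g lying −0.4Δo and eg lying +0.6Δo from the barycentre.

Mn is in group 7, so Mn²⁺ is d⁵ (7 − 2 = 5).
With Δo < P the complex is high-spin.
Filling d⁵ accordingly: t₂g³ eg².
Orbital CFSE = 0.0Δo = 0.0 × 265 = 0 kJ/mol.
High-spin has no excess pairs, so no pairing correction applies.

0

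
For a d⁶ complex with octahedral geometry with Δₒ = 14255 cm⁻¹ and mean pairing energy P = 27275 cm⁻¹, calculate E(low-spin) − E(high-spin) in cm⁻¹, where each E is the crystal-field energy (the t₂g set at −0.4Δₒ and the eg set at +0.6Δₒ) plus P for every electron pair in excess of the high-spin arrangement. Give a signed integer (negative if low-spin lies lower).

High-spin: t₂g⁴ eg², CFSE = -0.4Δₒ = -5702 cm⁻¹.
Low-spin t₂g⁶ eg⁰ gives -2.4Δₒ = -34212 cm⁻¹, but forming 2 extra pairs costs 2P = 54550 cm⁻¹, so E(LS) = -34212 + 54550 = 20338 cm⁻¹.
Thus E(LS) − E(HS) = 26040 cm⁻¹.

26040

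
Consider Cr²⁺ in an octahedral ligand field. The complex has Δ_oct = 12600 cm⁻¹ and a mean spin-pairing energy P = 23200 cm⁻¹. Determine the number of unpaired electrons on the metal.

4

Cr is in group 6, so Cr²⁺ is d⁴ (6 − 2 = 4).
With Δ_oct < P the complex is high-spin.
Filling d⁴ accordingly: t₂g³ eg¹.
Unpaired electrons: 4.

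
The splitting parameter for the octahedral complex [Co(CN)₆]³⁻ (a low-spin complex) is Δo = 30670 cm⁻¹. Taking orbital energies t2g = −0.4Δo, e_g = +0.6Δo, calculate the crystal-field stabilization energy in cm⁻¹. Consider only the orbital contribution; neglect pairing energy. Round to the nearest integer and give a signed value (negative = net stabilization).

-73608

Each CN⁻ contributes -1; 6 × (-1) = -6. With overall charge -3, Co is in the +3 oxidation state.
Group 9 minus oxidation state +3 gives a d⁶ configuration for Co³⁺.
Configuration: t2g^6 e_g^0.
Orbital CFSE = 6(-0.4) + 0(0.6) = -2.4Δo = -2.4 × 30670 = -73608 cm⁻¹.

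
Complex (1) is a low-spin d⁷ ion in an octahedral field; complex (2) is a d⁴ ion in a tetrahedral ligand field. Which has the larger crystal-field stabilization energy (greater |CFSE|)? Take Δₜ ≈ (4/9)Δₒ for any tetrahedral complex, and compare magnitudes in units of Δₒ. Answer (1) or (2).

(1): t2g^6 e_g^1, CFSE = -1.8Δₒ.
(2): Tetrahedral splitting is small, so the complex is high-spin; e² t₂², CFSE = -0.4Δₜ ≈ -0.18Δₒ.
So (1) has the larger |CFSE|.

(1)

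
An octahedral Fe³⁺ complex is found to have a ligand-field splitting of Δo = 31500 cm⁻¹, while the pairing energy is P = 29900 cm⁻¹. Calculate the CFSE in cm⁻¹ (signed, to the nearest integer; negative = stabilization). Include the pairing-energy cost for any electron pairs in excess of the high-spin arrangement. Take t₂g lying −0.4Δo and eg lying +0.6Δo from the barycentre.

-3200

Fe is in group 8, so Fe³⁺ is d⁵ (8 − 3 = 5).
Δo > P, so pairing is preferred: the ground state is low-spin.
That gives t₂g⁵ eg⁰.
Orbital CFSE = -2.0Δo = -2.0 × 31500 = -63000 cm⁻¹.
Excess pairs vs high-spin: 2 − 0 = 2; pairing cost = +59800 cm⁻¹.
Net CFSE = -63000 + 59800 = -3200 cm⁻¹.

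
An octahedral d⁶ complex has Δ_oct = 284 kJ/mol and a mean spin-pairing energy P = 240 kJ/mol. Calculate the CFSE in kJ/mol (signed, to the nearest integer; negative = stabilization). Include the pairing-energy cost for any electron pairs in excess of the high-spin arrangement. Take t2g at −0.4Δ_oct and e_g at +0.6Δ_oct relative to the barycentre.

-202

With Δ_oct > P the complex is low-spin.
Configuration: t2g^6 e_g^0.
Orbital CFSE = -2.4Δ_oct = -2.4 × 284 = -682 kJ/mol.
Excess pairs vs high-spin: 3 − 1 = 2; pairing cost = +480 kJ/mol.
Net CFSE = -682 + 480 = -202 kJ/mol.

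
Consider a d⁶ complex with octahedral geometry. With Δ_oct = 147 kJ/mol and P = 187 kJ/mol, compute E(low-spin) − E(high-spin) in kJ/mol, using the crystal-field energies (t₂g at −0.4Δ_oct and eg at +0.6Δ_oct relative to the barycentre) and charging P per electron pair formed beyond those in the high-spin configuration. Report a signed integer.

80

In the high-spin limit (t₂g⁴ eg²) the orbital term is -0.4Δ_oct = -59 kJ/mol, with no excess pairing.
Low-spin t₂g⁶ eg⁰ gives -2.4Δ_oct = -353 kJ/mol, but forming 2 extra pairs costs 2P = 374 kJ/mol, so E(LS) = -353 + 374 = 21 kJ/mol.
The difference is 21 − (-59) = 80 kJ/mol, so high-spin lies lower.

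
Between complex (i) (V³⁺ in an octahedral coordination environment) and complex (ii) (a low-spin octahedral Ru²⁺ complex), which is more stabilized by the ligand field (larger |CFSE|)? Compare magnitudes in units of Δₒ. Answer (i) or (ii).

(ii)

(i): Group 5 minus oxidation state +3 gives a d² configuration for V³⁺; For octahedral d² the high- and low-spin configurations coincide; t₂g² eg⁰, CFSE = -0.8Δₒ.
(ii): Group 8 minus oxidation state +2 gives a d⁶ configuration for Ru²⁺; t2g^6 e_g^0, CFSE = -2.4Δₒ.
So (ii) has the larger |CFSE|.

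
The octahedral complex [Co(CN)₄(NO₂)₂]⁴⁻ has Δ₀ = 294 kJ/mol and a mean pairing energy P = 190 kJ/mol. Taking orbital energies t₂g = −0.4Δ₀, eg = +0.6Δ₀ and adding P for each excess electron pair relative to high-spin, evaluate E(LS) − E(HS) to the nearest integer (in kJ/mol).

Ligand charges: 4×(-1) from CN⁻ and 2×(-1) from NO₂⁻ sum to -6; with overall charge -4, Co is +2.
Group 9 minus oxidation state +2 gives a d⁷ configuration for Co²⁺.
In the high-spin limit (t₂g⁵ eg²) the orbital term is -0.8Δ₀ = -235 kJ/mol, with no excess pairing.
For low-spin the configuration is t₂g⁶ eg¹: orbital energy -1.8 × 294 = -529 kJ/mol, and 1 additional pair relative to high-spin adds 190 kJ/mol, giving -339 kJ/mol.
Thus E(LS) − E(HS) = -104 kJ/mol.

-104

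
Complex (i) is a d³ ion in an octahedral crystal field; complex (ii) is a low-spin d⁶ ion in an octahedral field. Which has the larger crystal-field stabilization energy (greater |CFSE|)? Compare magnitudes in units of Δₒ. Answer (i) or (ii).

(i): t2g^3 e_g^0, CFSE = -1.2Δₒ.
(ii): t2g^6 e_g^0, CFSE = -2.4Δₒ.
So (ii) has the larger |CFSE|.

(ii)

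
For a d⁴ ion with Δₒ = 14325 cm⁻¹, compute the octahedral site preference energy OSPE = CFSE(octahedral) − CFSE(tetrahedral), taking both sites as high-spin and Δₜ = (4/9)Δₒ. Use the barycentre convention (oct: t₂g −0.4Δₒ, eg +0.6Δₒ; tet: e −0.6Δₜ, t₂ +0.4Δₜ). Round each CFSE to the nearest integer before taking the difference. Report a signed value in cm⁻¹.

Octahedral high-spin t₂g³ eg¹: CFSE = -0.6 × 14325 = -8595 cm⁻¹.
Tetrahedral e² t₂² gives -0.4Δₜ = -0.4 × (4/9) × 14325 = -2547 cm⁻¹.
OSPE = -8595 − (-2547) = -6048 cm⁻¹.

-6048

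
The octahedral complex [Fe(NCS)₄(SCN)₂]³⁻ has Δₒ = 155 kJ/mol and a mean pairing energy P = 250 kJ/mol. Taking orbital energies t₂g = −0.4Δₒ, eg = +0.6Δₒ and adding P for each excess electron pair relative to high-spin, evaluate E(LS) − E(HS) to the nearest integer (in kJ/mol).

Ligand charges: 4×(-1) from NCS⁻ and 2×(-1) from SCN⁻ sum to -6; with overall charge -3, Fe is +3.
Fe³⁺: group 8, so d-count = 8 − 3 = 5.
High-spin: t₂g³ eg², CFSE = 0.0Δₒ = 0 kJ/mol.
Low-spin: t₂g⁵ eg⁰, orbital CFSE = -2.0Δₒ = -310 kJ/mol; plus 2 excess pairs × P = +500 kJ/mol; total 190 kJ/mol.
The difference is 190 − (0) = 190 kJ/mol, so high-spin lies lower.

190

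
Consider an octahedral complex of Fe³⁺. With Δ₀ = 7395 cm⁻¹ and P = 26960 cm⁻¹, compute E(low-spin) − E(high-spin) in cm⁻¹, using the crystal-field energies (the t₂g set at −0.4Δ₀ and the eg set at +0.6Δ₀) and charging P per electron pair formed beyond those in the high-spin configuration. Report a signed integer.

Fe sits in group 8; removing 3 electrons leaves Fe³⁺ with 8 − 3 = 5 d electrons.
High-spin d⁵ fills as t₂g³ eg² with CFSE 3(−0.4) + 2(+0.6) = 0.0Δ₀ = 0 cm⁻¹.
Low-spin t₂g⁵ eg⁰ gives -2.0Δ₀ = -14790 cm⁻¹, but forming 2 extra pairs costs 2P = 53920 cm⁻¹, so E(LS) = -14790 + 53920 = 39130 cm⁻¹.
Thus E(LS) − E(HS) = 39130 cm⁻¹.

39130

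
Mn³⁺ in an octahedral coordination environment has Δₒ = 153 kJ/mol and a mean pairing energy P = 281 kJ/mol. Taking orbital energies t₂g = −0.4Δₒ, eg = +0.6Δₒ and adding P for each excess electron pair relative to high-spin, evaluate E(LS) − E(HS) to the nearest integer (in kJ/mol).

128

Mn³⁺: group 7, so d-count = 7 − 3 = 4.
High-spin d⁴ fills as t₂g³ eg¹ with CFSE 3(−0.4) + 1(+0.6) = -0.6Δₒ = -92 kJ/mol.
Low-spin: t₂g⁴ eg⁰, orbital CFSE = -1.6Δₒ = -245 kJ/mol; plus 1 excess pair × P = +281 kJ/mol; total 36 kJ/mol.
Thus E(LS) − E(HS) = 128 kJ/mol.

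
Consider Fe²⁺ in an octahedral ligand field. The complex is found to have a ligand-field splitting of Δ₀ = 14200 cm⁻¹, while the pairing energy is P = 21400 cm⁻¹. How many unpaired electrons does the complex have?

4

Fe is in group 8, so Fe²⁺ is d⁶ (8 − 2 = 6).
Δ₀ < P, so pairing is avoided: the ground state is high-spin.
That gives t2g^4 e_g^2.
Unpaired electrons: 4.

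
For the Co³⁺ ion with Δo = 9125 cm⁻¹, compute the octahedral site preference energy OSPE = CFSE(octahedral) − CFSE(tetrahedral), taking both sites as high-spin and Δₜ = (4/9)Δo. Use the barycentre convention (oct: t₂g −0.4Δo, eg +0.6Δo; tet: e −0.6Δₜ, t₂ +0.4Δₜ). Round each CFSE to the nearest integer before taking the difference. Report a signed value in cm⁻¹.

Co is in group 9, so Co³⁺ is d⁶ (9 − 3 = 6).
In an octahedral site d⁶ (HS) is t2g^4 e_g^2, giving CFSE(oct) = -0.4Δo = -3650 cm⁻¹.
Tetrahedral e^3 t2^3 gives -0.6Δₜ = -0.6 × (4/9) × 9125 = -2433 cm⁻¹.
OSPE = -3650 − (-2433) = -1217 cm⁻¹.

-1217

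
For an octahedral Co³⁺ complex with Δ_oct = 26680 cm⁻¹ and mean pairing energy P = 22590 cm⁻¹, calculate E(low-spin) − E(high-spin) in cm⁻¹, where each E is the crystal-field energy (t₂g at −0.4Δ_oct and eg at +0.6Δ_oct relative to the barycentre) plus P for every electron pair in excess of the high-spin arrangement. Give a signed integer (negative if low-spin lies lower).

-8180

Co sits in group 9; removing 3 electrons leaves Co³⁺ with 9 − 3 = 6 d electrons.
High-spin d⁶ fills as t₂g⁴ eg² with CFSE 4(−0.4) + 2(+0.6) = -0.4Δ_oct = -10672 cm⁻¹.
Low-spin t₂g⁶ eg⁰ gives -2.4Δ_oct = -64032 cm⁻¹, but forming 2 extra pairs costs 2P = 45180 cm⁻¹, so E(LS) = -64032 + 45180 = -18852 cm⁻¹.
Thus E(LS) − E(HS) = -8180 cm⁻¹.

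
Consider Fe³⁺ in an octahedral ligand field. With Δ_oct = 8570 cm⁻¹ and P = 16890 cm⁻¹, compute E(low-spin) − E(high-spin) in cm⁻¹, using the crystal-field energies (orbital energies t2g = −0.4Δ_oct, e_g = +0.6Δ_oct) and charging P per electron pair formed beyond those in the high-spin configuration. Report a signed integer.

Fe is in group 8, so Fe³⁺ is d⁵ (8 − 3 = 5).
High-spin: t2g^3 e_g^2, CFSE = 0.0Δ_oct = 0 cm⁻¹.
Low-spin t2g^5 e_g^0 gives -2.0Δ_oct = -17140 cm⁻¹, but forming 2 extra pairs costs 2P = 33780 cm⁻¹, so E(LS) = -17140 + 33780 = 16640 cm⁻¹.
The difference is 16640 − (0) = 16640 cm⁻¹, so high-spin lies lower.

16640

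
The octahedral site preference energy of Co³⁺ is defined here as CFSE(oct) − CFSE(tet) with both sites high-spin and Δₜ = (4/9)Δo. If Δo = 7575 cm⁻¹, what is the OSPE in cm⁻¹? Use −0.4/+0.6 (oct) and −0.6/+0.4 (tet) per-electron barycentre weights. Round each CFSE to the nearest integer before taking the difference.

Group 9 minus oxidation state +3 gives a d⁶ configuration for Co³⁺.
In an octahedral site d⁶ (HS) is t₂g⁴ eg², giving CFSE(oct) = -0.4Δo = -3030 cm⁻¹.
Tetrahedral e³ t₂³ gives -0.6Δₜ = -0.6 × (4/9) × 7575 = -2020 cm⁻¹.
Subtracting, OSPE = -3030 − (-2020) = -1010 cm⁻¹.

-1010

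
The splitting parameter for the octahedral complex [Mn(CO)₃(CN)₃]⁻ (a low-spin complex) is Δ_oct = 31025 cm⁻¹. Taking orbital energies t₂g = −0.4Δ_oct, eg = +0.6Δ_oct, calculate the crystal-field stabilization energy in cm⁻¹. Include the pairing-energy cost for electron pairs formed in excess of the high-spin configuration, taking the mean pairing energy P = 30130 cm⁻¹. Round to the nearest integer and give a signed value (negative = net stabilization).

-1790

Ligand charges: 3×(+0) from CO and 3×(-1) from CN⁻ sum to -3; with overall charge -1, Mn is +2.
Mn²⁺: group 7, so d-count = 7 − 2 = 5.
Configuration: t₂g⁵ eg⁰.
CFSE(orbital) = 5×(-0.4Δ_oct) + 0×(0.6Δ_oct) = -2.0Δ_oct; with Δ_oct = 31025 cm⁻¹ that is -62050 cm⁻¹.
Relative to high-spin t₂g³ eg² (0 paired), the low-spin configuration has 2 additional pairs, contributing +2 × 30130 = +60260 cm⁻¹.
Combining: -62050 + 60260 = -1790 cm⁻¹.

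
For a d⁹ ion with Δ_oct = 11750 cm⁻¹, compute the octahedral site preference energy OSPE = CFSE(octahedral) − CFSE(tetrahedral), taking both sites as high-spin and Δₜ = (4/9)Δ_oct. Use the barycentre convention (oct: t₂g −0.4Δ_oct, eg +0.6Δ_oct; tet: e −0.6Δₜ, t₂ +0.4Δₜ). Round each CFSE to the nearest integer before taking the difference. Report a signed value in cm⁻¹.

-4961

Octahedral high-spin t₂g⁶ eg³: CFSE = -0.6 × 11750 = -7050 cm⁻¹.
Tetrahedral: e⁴ t₂⁵, CFSE = 4(−0.6) + 5(+0.4) = -0.4Δₜ = -0.4 × (4/9) × 11750 = -2089 cm⁻¹.
OSPE = -7050 − (-2089) = -4961 cm⁻¹.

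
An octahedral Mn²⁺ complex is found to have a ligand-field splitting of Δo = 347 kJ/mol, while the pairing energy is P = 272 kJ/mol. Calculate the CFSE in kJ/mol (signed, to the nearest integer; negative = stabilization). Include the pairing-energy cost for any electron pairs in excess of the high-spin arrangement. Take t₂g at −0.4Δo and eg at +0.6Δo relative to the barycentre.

Mn sits in group 7; removing 2 electrons leaves Mn²⁺ with 7 − 2 = 5 d electrons.
Since Δo = 347 kJ/mol > P = 272 kJ/mol, the complex adopts the low-spin configuration.
Filling d⁵ accordingly: t₂g⁵ eg⁰.
Orbital CFSE = -2.0Δo = -2.0 × 347 = -694 kJ/mol.
Excess pairs vs high-spin: 2 − 0 = 2; pairing cost = +544 kJ/mol.
Net CFSE = -694 + 544 = -150 kJ/mol.

-150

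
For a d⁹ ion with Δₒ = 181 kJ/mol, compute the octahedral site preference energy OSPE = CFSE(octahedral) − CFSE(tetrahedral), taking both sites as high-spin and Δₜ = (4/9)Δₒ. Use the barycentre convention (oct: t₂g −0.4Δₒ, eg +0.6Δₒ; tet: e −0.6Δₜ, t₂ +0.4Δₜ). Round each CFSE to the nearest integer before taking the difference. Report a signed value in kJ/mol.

Octahedral high-spin t₂g⁶ eg³: CFSE = -0.6 × 181 = -109 kJ/mol.
Tetrahedral e⁴ t₂⁵ gives -0.4Δₜ = -0.4 × (4/9) × 181 = -32 kJ/mol.
OSPE = CFSE(oct) − CFSE(tet) = -109 − (-32) = -77 kJ/mol.

-77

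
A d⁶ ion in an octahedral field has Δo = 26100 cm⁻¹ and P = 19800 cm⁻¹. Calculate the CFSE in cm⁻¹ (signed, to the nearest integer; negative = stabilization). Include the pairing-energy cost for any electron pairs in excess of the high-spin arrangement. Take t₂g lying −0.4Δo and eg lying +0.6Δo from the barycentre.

With Δo > P the complex is low-spin.
Filling d⁶ accordingly: t₂g⁶ eg⁰.
Orbital CFSE = -2.4Δo = -2.4 × 26100 = -62640 cm⁻¹.
Excess pairs vs high-spin: 3 − 1 = 2; pairing cost = +39600 cm⁻¹.
Net CFSE = -62640 + 39600 = -23040 cm⁻¹.

-23040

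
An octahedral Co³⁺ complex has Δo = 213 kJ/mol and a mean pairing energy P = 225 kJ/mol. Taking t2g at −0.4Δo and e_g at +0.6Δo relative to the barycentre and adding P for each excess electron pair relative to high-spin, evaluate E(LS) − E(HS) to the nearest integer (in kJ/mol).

Co is in group 9, so Co³⁺ is d⁶ (9 − 3 = 6).
In the high-spin limit (t2g^4 e_g^2) the orbital term is -0.4Δo = -85 kJ/mol, with no excess pairing.
Low-spin t2g^6 e_g^0 gives -2.4Δo = -511 kJ/mol, but forming 2 extra pairs costs 2P = 450 kJ/mol, so E(LS) = -511 + 450 = -61 kJ/mol.
The difference is -61 − (-85) = 24 kJ/mol, so high-spin lies lower.

24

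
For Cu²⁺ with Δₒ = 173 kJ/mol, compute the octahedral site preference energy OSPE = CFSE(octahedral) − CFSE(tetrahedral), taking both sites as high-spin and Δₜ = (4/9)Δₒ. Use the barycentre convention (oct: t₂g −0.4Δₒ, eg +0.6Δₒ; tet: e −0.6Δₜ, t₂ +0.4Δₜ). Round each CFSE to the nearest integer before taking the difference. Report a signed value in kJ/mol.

-73

Cu sits in group 11; removing 2 electrons leaves Cu²⁺ with 11 − 2 = 9 d electrons.
In an octahedral site d⁹ (HS) is t₂g⁶ eg³, giving CFSE(oct) = -0.6Δₒ = -104 kJ/mol.
Tetrahedral e⁴ t₂⁵ gives -0.4Δₜ = -0.4 × (4/9) × 173 = -31 kJ/mol.
OSPE = -104 − (-31) = -73 kJ/mol.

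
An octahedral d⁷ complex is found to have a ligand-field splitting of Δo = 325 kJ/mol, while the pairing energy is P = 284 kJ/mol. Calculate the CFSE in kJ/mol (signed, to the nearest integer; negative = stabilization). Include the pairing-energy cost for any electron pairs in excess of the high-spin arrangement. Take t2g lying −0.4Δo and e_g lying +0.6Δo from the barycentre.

-301

Since Δo = 325 kJ/mol > P = 284 kJ/mol, the complex adopts the low-spin configuration.
That gives t2g^6 e_g^1.
Orbital CFSE = -1.8Δo = -1.8 × 325 = -585 kJ/mol.
Excess pairs vs high-spin: 3 − 2 = 1; pairing cost = +284 kJ/mol.
Net CFSE = -585 + 284 = -301 kJ/mol.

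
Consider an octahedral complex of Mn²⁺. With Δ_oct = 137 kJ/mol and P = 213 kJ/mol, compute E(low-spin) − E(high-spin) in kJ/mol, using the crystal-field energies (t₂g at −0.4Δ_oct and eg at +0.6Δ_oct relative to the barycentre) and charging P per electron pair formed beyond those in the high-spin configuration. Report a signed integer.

Mn sits in group 7; removing 2 electrons leaves Mn²⁺ with 7 − 2 = 5 d electrons.
In the high-spin limit (t₂g³ eg²) the orbital term is 0.0Δ_oct = 0 kJ/mol, with no excess pairing.
Low-spin: t₂g⁵ eg⁰, orbital CFSE = -2.0Δ_oct = -274 kJ/mol; plus 2 excess pairs × P = +426 kJ/mol; total 152 kJ/mol.
The difference is 152 − (0) = 152 kJ/mol, so high-spin lies lower.

152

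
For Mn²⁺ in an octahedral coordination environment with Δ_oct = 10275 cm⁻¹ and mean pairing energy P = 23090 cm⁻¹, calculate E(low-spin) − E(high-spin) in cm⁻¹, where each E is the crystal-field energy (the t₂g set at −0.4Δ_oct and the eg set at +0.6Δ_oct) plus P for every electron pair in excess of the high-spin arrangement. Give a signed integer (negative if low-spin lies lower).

Mn is in group 7, so Mn²⁺ is d⁵ (7 − 2 = 5).
In the high-spin limit (t₂g³ eg²) the orbital term is 0.0Δ_oct = 0 cm⁻¹, with no excess pairing.
For low-spin the configuration is t₂g⁵ eg⁰: orbital energy -2.0 × 10275 = -20550 cm⁻¹, and 2 additional pairs relative to high-spin add 46180 cm⁻¹, giving 25630 cm⁻¹.
The difference is 25630 − (0) = 25630 cm⁻¹, so high-spin lies lower.

25630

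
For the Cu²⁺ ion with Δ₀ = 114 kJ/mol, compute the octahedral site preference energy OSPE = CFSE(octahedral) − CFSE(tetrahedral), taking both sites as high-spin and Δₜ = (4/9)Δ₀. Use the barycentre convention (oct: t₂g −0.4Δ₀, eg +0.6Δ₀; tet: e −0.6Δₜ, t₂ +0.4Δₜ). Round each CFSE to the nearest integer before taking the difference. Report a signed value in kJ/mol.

Group 11 minus oxidation state +2 gives a d⁹ configuration for Cu²⁺.
In an octahedral site d⁹ (HS) is t2g^6 e_g^3, giving CFSE(oct) = -0.6Δ₀ = -68 kJ/mol.
Tetrahedral e^4 t2^5 gives -0.4Δₜ = -0.4 × (4/9) × 114 = -20 kJ/mol.
OSPE = CFSE(oct) − CFSE(tet) = -68 − (-20) = -48 kJ/mol.

-48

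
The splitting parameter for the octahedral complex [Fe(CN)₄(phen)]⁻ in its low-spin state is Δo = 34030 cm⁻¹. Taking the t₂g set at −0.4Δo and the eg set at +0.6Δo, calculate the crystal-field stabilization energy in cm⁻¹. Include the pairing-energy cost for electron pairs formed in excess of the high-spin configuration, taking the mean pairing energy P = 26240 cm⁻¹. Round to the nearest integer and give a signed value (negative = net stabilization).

-15580

Ligand charges: 4×(-1) from CN⁻ and 1×(+0) from phen sum to -4; with overall charge -1, Fe is +3.
Fe³⁺: group 8, so d-count = 8 − 3 = 5.
Electron filling gives t₂g⁵ eg⁰.
CFSE(orbital) = 5×(-0.4Δo) + 0×(0.6Δo) = -2.0Δo; with Δo = 34030 cm⁻¹ that is -68060 cm⁻¹.
Pairing penalty: 2 pairs vs 0 in the high-spin reference → 2 extra × P = 52480 cm⁻¹.
Combining: -68060 + 52480 = -15580 cm⁻¹.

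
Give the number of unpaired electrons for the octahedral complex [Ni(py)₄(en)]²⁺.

2

Ligand charges: 4×(+0) from py and 1×(+0) from en sum to +0; with overall charge +2, Ni is +2.
Ni sits in group 10; removing 2 electrons leaves Ni²⁺ with 10 − 2 = 8 d electrons.
Configuration: t2g^6 e_g^2, giving 2 unpaired electrons.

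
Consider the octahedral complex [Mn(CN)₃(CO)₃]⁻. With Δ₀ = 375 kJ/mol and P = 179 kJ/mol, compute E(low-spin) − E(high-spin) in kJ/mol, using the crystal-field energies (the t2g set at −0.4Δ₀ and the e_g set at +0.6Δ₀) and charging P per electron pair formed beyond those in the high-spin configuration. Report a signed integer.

-392

Ligand charges: 3×(-1) from CN⁻ and 3×(+0) from CO sum to -3; with overall charge -1, Mn is +2.
Mn²⁺: group 7, so d-count = 7 − 2 = 5.
In the high-spin limit (t2g^3 e_g^2) the orbital term is 0.0Δ₀ = 0 kJ/mol, with no excess pairing.
For low-spin the configuration is t2g^5 e_g^0: orbital energy -2.0 × 375 = -750 kJ/mol, and 2 additional pairs relative to high-spin add 358 kJ/mol, giving -392 kJ/mol.
The difference is -392 − (0) = -392 kJ/mol, so low-spin lies lower.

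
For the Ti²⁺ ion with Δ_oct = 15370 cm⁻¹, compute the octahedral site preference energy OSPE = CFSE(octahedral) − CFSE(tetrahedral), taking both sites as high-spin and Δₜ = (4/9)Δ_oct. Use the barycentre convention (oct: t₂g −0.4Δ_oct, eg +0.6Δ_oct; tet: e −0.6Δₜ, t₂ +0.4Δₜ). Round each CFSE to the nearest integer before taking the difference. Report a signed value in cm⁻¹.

Group 4 minus oxidation state +2 gives a d² configuration for Ti²⁺.
In an octahedral site d² (HS) is t2g^2 e_g^0, giving CFSE(oct) = -0.8Δ_oct = -12296 cm⁻¹.
Tetrahedral e^2 t2^0 gives -1.2Δₜ = -1.2 × (4/9) × 15370 = -8197 cm⁻¹.
OSPE = -12296 − (-8197) = -4099 cm⁻¹.

-4099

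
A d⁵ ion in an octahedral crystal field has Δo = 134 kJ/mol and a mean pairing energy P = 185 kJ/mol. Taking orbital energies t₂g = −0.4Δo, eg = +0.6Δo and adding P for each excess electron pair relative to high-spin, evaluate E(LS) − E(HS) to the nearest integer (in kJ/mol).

In the high-spin limit (t₂g³ eg²) the orbital term is 0.0Δo = 0 kJ/mol, with no excess pairing.
Low-spin: t₂g⁵ eg⁰, orbital CFSE = -2.0Δo = -268 kJ/mol; plus 2 excess pairs × P = +370 kJ/mol; total 102 kJ/mol.
The difference is 102 − (0) = 102 kJ/mol, so high-spin lies lower.

102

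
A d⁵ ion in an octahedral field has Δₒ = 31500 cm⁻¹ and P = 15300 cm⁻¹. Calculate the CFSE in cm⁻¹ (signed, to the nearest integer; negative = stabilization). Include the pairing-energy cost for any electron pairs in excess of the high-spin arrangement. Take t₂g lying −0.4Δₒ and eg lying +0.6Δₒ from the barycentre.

Since Δₒ = 31500 cm⁻¹ > P = 15300 cm⁻¹, the complex adopts the low-spin configuration.
Filling d⁵ accordingly: t₂g⁵ eg⁰.
Orbital CFSE = -2.0Δₒ = -2.0 × 31500 = -63000 cm⁻¹.
Excess pairs vs high-spin: 2 − 0 = 2; pairing cost = +30600 cm⁻¹.
Net CFSE = -63000 + 30600 = -32400 cm⁻¹.

-32400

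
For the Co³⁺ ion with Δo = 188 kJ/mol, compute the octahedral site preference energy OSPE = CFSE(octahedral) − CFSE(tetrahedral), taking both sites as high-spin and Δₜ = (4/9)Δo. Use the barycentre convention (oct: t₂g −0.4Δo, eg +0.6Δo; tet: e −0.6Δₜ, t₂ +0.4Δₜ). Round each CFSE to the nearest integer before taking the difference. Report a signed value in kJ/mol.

Co sits in group 9; removing 3 electrons leaves Co³⁺ with 9 − 3 = 6 d electrons.
Octahedral (high-spin): t2g^4 e_g^2, CFSE = 4(−0.4) + 2(+0.6) = -0.4Δo = -0.4 × 188 = -75 kJ/mol.
In a tetrahedral site the filling is e^3 t2^3: CFSE(tet) = -0.6Δₜ = -0.6 × (4/9)(188) = -50 kJ/mol.
OSPE = -75 − (-50) = -25 kJ/mol.

-25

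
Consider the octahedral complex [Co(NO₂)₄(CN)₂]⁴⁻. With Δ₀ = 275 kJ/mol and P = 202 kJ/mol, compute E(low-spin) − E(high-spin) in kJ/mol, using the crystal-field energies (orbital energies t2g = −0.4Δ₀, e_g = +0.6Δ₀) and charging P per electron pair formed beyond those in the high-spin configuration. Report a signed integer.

Ligand charges: 4×(-1) from NO₂⁻ and 2×(-1) from CN⁻ sum to -6; with overall charge -4, Co is +2.
Co²⁺: group 9, so d-count = 9 − 2 = 7.
High-spin: t2g^5 e_g^2, CFSE = -0.8Δ₀ = -220 kJ/mol.
For low-spin the configuration is t2g^6 e_g^1: orbital energy -1.8 × 275 = -495 kJ/mol, and 1 additional pair relative to high-spin adds 202 kJ/mol, giving -293 kJ/mol.
The difference is -293 − (-220) = -73 kJ/mol, so low-spin lies lower.

-73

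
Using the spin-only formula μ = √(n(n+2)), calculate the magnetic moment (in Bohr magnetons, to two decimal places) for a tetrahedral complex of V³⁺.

V³⁺: group 5, so d-count = 5 − 3 = 2.
Tetrahedral fields are weak (Δₜ ≈ 4/9 Δₒ), so electrons fill high-spin.
Configuration: e^2 t2^0 → 2 unpaired electrons.
μ(spin-only) = √[2(2+2)] = √8 ≈ 2.83 Bohr magnetons.

2.83 Bohr magnetons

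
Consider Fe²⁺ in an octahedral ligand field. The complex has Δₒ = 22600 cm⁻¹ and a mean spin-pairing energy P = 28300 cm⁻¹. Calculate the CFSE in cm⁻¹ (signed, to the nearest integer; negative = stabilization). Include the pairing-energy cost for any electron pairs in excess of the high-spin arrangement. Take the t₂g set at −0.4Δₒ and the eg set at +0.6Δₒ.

-9040

Fe sits in group 8; removing 2 electrons leaves Fe²⁺ with 8 − 2 = 6 d electrons.
Here Δₒ < P (22600 < 28300), so the high-spin state is favoured.
Filling d⁶ accordingly: t₂g⁴ eg².
Orbital CFSE = -0.4Δₒ = -0.4 × 22600 = -9040 cm⁻¹.
High-spin has no excess pairs, so no pairing correction applies.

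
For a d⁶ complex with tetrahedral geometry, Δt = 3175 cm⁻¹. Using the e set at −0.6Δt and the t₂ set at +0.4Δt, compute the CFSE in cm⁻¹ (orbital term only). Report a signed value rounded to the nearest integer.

-1905

Tetrahedral splitting is small, so the complex is high-spin.
Electron filling gives e³ t₂³.
Orbital CFSE = 3(-0.6) + 3(0.4) = -0.6Δt = -0.6 × 3175 = -1905 cm⁻¹.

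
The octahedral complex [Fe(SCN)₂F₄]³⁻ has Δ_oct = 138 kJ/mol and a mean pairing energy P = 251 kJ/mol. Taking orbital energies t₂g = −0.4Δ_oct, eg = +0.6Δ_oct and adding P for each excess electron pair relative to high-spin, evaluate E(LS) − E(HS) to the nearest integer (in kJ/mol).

Ligand charges: 2×(-1) from SCN⁻ and 4×(-1) from F⁻ sum to -6; with overall charge -3, Fe is +3.
Fe sits in group 8; removing 3 electrons leaves Fe³⁺ with 8 − 3 = 5 d electrons.
High-spin d⁵ fills as t₂g³ eg² with CFSE 3(−0.4) + 2(+0.6) = 0.0Δ_oct = 0 kJ/mol.
Low-spin t₂g⁵ eg⁰ gives -2.0Δ_oct = -276 kJ/mol, but forming 2 extra pairs costs 2P = 502 kJ/mol, so E(LS) = -276 + 502 = 226 kJ/mol.
E(LS) − E(HS) = 226 − (0) = 226 kJ/mol.

226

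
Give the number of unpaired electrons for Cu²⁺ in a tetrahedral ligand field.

Cu is in group 11, so Cu²⁺ is d⁹ (11 − 2 = 9).
With tetrahedral geometry the complex is necessarily high-spin.
Configuration: e^4 t2^5, giving 1 unpaired electron.

1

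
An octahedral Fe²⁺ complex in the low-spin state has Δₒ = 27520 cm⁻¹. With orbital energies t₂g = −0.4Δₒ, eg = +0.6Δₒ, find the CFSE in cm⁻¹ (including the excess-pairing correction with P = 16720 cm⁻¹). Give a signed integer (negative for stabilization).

Fe is in group 8, so Fe²⁺ is d⁶ (8 − 2 = 6).
The d⁶ electrons fill as t₂g⁶ eg⁰.
The orbital stabilization is -2.4Δₒ = -2.4 × 27520 = -66048 cm⁻¹.
High-spin d⁶ would be t₂g⁴ eg² with 1 pair; low-spin has 3, so 2 excess pairs cost +2P = +33440 cm⁻¹.
Net CFSE = -66048 + 33440 = -32608 cm⁻¹.

-32608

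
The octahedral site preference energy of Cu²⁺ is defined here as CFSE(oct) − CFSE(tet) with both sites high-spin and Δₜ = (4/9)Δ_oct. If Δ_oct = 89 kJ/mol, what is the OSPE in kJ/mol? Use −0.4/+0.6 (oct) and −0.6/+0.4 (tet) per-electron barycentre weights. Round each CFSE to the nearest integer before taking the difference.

Cu sits in group 11; removing 2 electrons leaves Cu²⁺ with 11 − 2 = 9 d electrons.
Octahedral (high-spin): t₂g⁶ eg³, CFSE = 6(−0.4) + 3(+0.6) = -0.6Δ_oct = -0.6 × 89 = -53 kJ/mol.
Tetrahedral: e⁴ t₂⁵, CFSE = 4(−0.6) + 5(+0.4) = -0.4Δₜ = -0.4 × (4/9) × 89 = -16 kJ/mol.
OSPE = CFSE(oct) − CFSE(tet) = -53 − (-16) = -37 kJ/mol.

-37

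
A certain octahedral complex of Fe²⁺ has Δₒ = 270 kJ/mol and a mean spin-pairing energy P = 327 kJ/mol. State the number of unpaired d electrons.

4

Fe sits in group 8; removing 2 electrons leaves Fe²⁺ with 8 − 2 = 6 d electrons.
Δₒ < P, so pairing is avoided: the ground state is high-spin.
Configuration: t₂g⁴ eg².
Unpaired electrons: 4.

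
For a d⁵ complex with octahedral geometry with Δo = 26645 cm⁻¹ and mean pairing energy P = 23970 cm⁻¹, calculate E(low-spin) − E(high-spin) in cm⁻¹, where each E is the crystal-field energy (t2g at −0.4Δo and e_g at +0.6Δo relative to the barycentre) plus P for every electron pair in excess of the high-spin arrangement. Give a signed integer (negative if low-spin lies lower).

High-spin: t2g^3 e_g^2, CFSE = 0.0Δo = 0 cm⁻¹.
Low-spin: t2g^5 e_g^0, orbital CFSE = -2.0Δo = -53290 cm⁻¹; plus 2 excess pairs × P = +47940 cm⁻¹; total -5350 cm⁻¹.
E(LS) − E(HS) = -5350 − (0) = -5350 cm⁻¹.

-5350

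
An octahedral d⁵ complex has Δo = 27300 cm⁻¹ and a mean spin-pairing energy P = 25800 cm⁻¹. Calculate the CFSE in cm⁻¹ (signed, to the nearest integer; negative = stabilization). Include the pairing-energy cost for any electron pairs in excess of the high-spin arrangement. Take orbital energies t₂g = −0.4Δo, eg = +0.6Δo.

-3000

Δo > P, so pairing is preferred: the ground state is low-spin.
Configuration: t₂g⁵ eg⁰.
Orbital CFSE = -2.0Δo = -2.0 × 27300 = -54600 cm⁻¹.
Excess pairs vs high-spin: 2 − 0 = 2; pairing cost = +51600 cm⁻¹.
Net CFSE = -54600 + 51600 = -3000 cm⁻¹.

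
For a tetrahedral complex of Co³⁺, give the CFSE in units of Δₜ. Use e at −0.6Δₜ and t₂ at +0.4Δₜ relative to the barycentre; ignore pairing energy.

Group 9 minus oxidation state +3 gives a d⁶ configuration for Co³⁺.
Tetrahedral fields are weak (Δₜ ≈ 4/9 Δₒ), so electrons fill high-spin.
Configuration: e³ t₂³.
CFSE = 3(-0.6Δₜ) + 3(0.4Δₜ) = -1.8Δₜ + 1.2Δₜ = -0.6Δₜ.

-0.6 Δₜ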